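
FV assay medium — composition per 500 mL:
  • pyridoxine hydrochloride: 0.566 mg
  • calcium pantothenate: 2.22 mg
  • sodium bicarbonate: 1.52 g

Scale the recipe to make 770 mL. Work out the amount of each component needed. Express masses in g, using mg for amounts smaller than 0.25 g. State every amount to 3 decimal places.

Ratio of target to recipe volume: 770 / 500 = 1.54.
pyridoxine hydrochloride: 0.566 mg × (770 mL / 500 mL) = 0.872 mg
calcium pantothenate: 2.22 mg × (770 mL / 500 mL) = 3.419 mg
sodium bicarbonate: 1.52 g × (770 mL / 500 mL) = 2.341 g

pyridoxine hydrochloride 0.872 mg; calcium pantothenate 3.419 mg; sodium bicarbonate 2.341 g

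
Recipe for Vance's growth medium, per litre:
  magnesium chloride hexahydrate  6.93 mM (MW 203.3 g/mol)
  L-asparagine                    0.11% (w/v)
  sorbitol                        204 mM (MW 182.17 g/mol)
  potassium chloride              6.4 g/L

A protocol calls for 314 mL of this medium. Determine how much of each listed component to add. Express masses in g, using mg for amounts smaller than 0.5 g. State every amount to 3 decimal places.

magnesium chloride hexahydrate 442.385 mg; L-asparagine 345.400 mg; sorbitol 11.669 g; potassium chloride 2.010 g

Target volume = 314 mL = 0.314 L.
magnesium chloride hexahydrate: 6.93 mmol/L × 203.3 mg/mmol × 0.314 L = 442.385 mg
L-asparagine: 0.11% w/v = 1.1 g/L → 1.1 × 0.314 L = 0.3454 g = 345.400 mg
sorbitol: 204 mmol/L × 182.17 g/mol × 0.314 L ÷ 1000 = 11.669 g
potassium chloride: 6.4 g/L × 0.314 L = 2.010 g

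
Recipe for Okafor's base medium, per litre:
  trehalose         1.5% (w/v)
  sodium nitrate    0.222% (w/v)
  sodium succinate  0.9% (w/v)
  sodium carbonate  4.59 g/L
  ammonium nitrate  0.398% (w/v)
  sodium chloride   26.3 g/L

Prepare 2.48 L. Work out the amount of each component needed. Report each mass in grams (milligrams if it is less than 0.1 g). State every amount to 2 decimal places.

Working volume: 2.48 L.
trehalose: 1.5% w/v = 15 g/L → 15 × 2.48 L = 37.20 g
sodium nitrate: 0.222 g per 100 mL × 2480 mL ÷ 100 = 5.51 g
sodium succinate: 0.9% w/v = 9 g/L → 9 × 2.48 L = 22.32 g
sodium carbonate: 4.59 g/L × 2.48 L = 11.38 g
ammonium nitrate: 0.398% w/v = 3.98 g/L → 3.98 × 2.48 L = 9.87 g
sodium chloride: 26.3 g/L × 2.48 L = 65.22 g

trehalose 37.20 g; sodium nitrate 5.51 g; sodium succinate 22.32 g; sodium carbonate 11.38 g; ammonium nitrate 9.87 g; sodium chloride 65.22 g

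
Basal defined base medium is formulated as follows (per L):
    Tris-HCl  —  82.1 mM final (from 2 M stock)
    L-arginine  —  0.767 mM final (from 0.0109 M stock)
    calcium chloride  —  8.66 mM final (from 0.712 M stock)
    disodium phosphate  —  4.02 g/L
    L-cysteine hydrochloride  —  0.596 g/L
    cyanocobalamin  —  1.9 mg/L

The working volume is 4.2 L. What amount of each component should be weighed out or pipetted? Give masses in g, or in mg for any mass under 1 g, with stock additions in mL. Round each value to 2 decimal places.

Tris-HCl 172.41 mL; L-arginine 295.54 mL; calcium chloride 51.08 mL; disodium phosphate 16.88 g; L-cysteine hydrochloride 2.50 g; cyanocobalamin 7.98 mg

Working volume: 4.2 L.
Tris-HCl: dilute stock: 82.1 mM × 4200 mL ÷ 2000 mM = 172.41 mL
L-arginine: V = C2·V2/C1 = 0.767 mM × 4200 mL ÷ 10.9 mM = 295.54 mL
calcium chloride: V = C2·V2/C1 = 8.66 mM × 4200 mL ÷ 712 mM = 51.08 mL
disodium phosphate: 4.02 g/L × 4.2 L = 16.88 g
L-cysteine hydrochloride: 0.596 g/L × 4.2 L = 2.50 g
cyanocobalamin: 1.9 mg/L × 4.2 L = 7.98 mg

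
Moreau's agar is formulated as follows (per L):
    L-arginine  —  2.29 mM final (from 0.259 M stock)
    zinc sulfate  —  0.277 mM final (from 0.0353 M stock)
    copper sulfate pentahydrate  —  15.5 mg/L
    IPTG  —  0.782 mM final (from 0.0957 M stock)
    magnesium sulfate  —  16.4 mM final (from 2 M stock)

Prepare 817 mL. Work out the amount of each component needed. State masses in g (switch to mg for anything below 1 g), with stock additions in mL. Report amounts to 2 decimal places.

Scale factor relative to 1 L: 0.817.
L-arginine: C1V1 = C2V2 → 2.29 mM × 817 mL ÷ 259 mM = 7.22 mL
zinc sulfate: C1V1 = C2V2 → 0.277 mM × 817 mL ÷ 35.3 mM = 6.41 mL
copper sulfate pentahydrate: 15.5 mg/L × 0.817 L = 12.66 mg
IPTG: V = C2·V2/C1 = 0.782 mM × 817 mL ÷ 95.7 mM = 6.68 mL
magnesium sulfate: dilute stock: 16.4 mM × 817 mL ÷ 2000 mM = 6.70 mL

L-arginine 7.22 mL; zinc sulfate 6.41 mL; copper sulfate pentahydrate 12.66 mg; IPTG 6.68 mL; magnesium sulfate 6.70 mL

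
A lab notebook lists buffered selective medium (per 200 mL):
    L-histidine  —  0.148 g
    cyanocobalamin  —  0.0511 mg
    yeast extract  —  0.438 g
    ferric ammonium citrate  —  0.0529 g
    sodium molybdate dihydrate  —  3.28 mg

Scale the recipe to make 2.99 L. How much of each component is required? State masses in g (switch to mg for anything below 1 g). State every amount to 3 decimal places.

Scale factor = 2990 mL / 200 mL = 14.95.
L-histidine: 0.148 g × (2990 mL / 200 mL) = 2.213 g
cyanocobalamin: 0.0511 mg × (2990 mL / 200 mL) = 0.764 mg
yeast extract: 0.438 g × (2990 mL / 200 mL) = 6.548 g
ferric ammonium citrate: 0.0529 g × (2990 mL / 200 mL) = 0.790855 g = 790.855 mg
sodium molybdate dihydrate: 3.28 mg × (2990 mL / 200 mL) = 49.036 mg

L-histidine 2.213 g; cyanocobalamin 0.764 mg; yeast extract 6.548 g; ferric ammonium citrate 790.855 mg; sodium molybdate dihydrate 49.036 mg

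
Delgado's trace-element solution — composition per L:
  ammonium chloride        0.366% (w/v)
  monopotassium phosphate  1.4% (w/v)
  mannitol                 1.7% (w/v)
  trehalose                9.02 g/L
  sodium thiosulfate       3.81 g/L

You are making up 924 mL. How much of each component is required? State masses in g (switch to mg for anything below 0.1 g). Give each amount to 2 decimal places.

Scale factor relative to 1 L: 0.924.
ammonium chloride: 0.366 g per 100 mL × 924 mL ÷ 100 = 3.38 g
monopotassium phosphate: 1.4 g per 100 mL × 924 mL ÷ 100 = 12.94 g
mannitol: 1.7% w/v = 17 g/L → 17 × 0.924 L = 15.71 g
trehalose: 9.02 g/L × 0.924 L = 8.33 g
sodium thiosulfate: 3.81 g/L × 0.924 L = 3.52 g

ammonium chloride 3.38 g; monopotassium phosphate 12.94 g; mannitol 15.71 g; trehalose 8.33 g; sodium thiosulfate 3.52 g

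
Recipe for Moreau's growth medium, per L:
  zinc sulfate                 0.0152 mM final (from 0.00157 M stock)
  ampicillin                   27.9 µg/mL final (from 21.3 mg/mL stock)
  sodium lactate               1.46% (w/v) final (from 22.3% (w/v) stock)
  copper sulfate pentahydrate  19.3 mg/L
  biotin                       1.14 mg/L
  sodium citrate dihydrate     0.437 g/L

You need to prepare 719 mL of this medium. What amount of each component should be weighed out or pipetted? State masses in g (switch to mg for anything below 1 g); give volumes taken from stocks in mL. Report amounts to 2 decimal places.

Working volume: 719 mL = 0.719 L.
zinc sulfate: V = C2·V2/C1 = 0.0152 mM × 719 mL ÷ 1.57 mM = 6.96 mL
ampicillin: C1V1 = C2V2 → 27.9 µg/mL × 719 mL ÷ 21300 µg/mL = 0.94 mL
sodium lactate: C1V1 = C2V2 → 1.46% ÷ 22.3% × 719 mL = 47.07 mL
copper sulfate pentahydrate: 19.3 mg/L × 0.719 L = 13.88 mg
biotin: 1.14 mg/L × 0.719 L = 0.82 mg
sodium citrate dihydrate: 0.437 g/L × 0.719 L = 0.314203 g = 314.20 mg

zinc sulfate 6.96 mL; ampicillin 0.94 mL; sodium lactate 47.07 mL; copper sulfate pentahydrate 13.88 mg; biotin 0.82 mg; sodium citrate dihydrate 314.20 mg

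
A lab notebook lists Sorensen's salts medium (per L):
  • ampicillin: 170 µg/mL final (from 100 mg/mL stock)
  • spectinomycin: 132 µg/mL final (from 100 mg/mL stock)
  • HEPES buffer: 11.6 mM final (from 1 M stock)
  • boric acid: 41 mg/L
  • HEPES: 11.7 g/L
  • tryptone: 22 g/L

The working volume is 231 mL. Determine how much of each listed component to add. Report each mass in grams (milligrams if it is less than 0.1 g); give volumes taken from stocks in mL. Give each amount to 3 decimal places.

ampicillin 0.393 mL; spectinomycin 0.305 mL; HEPES buffer 2.680 mL; boric acid 9.471 mg; HEPES 2.703 g; tryptone 5.082 g

Target volume = 231 mL = 0.231 L.
ampicillin: V = C2·V2/C1 = 170 µg/mL × 231 mL ÷ 100000 µg/mL = 0.393 mL
spectinomycin: V = C2·V2/C1 = 132 µg/mL × 231 mL ÷ 100000 µg/mL = 0.305 mL
HEPES buffer: V = C2·V2/C1 = 11.6 mM × 231 mL ÷ 1000 mM = 2.680 mL
boric acid: 41 mg/L × 0.231 L = 9.471 mg
HEPES: 11.7 g/L × 0.231 L = 2.703 g
tryptone: 22 g/L × 0.231 L = 5.082 g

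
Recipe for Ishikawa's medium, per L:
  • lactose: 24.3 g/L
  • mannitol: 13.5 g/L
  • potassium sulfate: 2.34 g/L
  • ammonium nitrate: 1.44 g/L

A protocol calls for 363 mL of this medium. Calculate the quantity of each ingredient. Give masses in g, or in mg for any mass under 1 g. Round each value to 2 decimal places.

lactose 8.82 g; mannitol 4.90 g; potassium sulfate 849.42 mg; ammonium nitrate 522.72 mg

Scale factor relative to 1 L: 0.363.
lactose: 24.3 g/L × 0.363 L = 8.82 g
mannitol: 13.5 g/L × 0.363 L = 4.90 g
potassium sulfate: 2.34 g/L × 0.363 L = 0.84942 g = 849.42 mg
ammonium nitrate: 1.44 g/L × 0.363 L = 0.52272 g = 522.72 mg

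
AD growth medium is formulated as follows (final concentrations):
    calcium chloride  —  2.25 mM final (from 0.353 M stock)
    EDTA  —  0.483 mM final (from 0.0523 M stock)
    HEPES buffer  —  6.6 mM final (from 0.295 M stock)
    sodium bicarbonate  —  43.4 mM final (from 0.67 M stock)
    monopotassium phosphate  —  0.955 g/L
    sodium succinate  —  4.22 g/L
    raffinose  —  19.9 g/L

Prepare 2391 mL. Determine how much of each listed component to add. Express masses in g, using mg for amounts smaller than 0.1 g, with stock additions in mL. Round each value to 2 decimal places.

calcium chloride 15.24 mL; EDTA 22.08 mL; HEPES buffer 53.49 mL; sodium bicarbonate 154.88 mL; monopotassium phosphate 2.28 g; sodium succinate 10.09 g; raffinose 47.58 g

Scale factor relative to 1 L: 2.391.
calcium chloride: V = C2·V2/C1 = 2.25 mM × 2391 mL ÷ 353 mM = 15.24 mL
EDTA: V = C2·V2/C1 = 0.483 mM × 2391 mL ÷ 52.3 mM = 22.08 mL
HEPES buffer: V = C2·V2/C1 = 6.6 mM × 2391 mL ÷ 295 mM = 53.49 mL
sodium bicarbonate: V = C2·V2/C1 = 43.4 mM × 2391 mL ÷ 670 mM = 154.88 mL
monopotassium phosphate: 0.955 g/L × 2.391 L = 2.28 g
sodium succinate: 4.22 g/L × 2.391 L = 10.09 g
raffinose: 19.9 g/L × 2.391 L = 47.58 g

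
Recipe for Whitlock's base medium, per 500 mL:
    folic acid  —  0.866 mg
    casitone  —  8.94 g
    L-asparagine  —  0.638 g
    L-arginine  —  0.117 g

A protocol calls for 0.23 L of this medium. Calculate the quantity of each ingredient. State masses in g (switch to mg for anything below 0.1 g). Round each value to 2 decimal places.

folic acid 0.40 mg; casitone 4.11 g; L-asparagine 0.29 g; L-arginine 53.82 mg

Scale factor = 230 mL / 500 mL = 0.46.
folic acid: 0.866 mg × (230 mL / 500 mL) = 0.40 mg
casitone: 8.94 g × (230 mL / 500 mL) = 4.11 g
L-asparagine: 0.638 g × (230 mL / 500 mL) = 0.29 g
L-arginine: 0.117 g × (230 mL / 500 mL) = 0.05382 g = 53.82 mg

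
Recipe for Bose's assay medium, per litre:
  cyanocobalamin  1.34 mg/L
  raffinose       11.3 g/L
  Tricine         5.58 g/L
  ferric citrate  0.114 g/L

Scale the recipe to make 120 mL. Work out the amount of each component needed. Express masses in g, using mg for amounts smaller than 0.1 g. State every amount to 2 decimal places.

cyanocobalamin 0.16 mg; raffinose 1.36 g; Tricine 0.67 g; ferric citrate 13.68 mg

Working volume: 120 mL = 0.12 L.
cyanocobalamin: 1.34 mg/L × 0.12 L = 0.16 mg
raffinose: 11.3 g/L × 0.12 L = 1.36 g
Tricine: 5.58 g/L × 0.12 L = 0.67 g
ferric citrate: 0.114 g/L × 0.12 L = 0.01368 g = 13.68 mg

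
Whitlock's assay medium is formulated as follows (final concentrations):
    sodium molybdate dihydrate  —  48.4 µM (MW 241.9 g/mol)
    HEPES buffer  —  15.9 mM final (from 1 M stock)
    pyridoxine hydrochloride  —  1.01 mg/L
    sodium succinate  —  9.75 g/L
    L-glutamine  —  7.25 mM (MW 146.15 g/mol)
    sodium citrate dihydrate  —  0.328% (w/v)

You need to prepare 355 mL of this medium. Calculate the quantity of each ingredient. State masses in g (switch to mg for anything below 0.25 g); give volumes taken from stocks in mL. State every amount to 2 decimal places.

Scale factor relative to 1 L: 0.355.
sodium molybdate dihydrate: 48.4 µmol/L × 241.9 g/mol × 0.355 L ÷ 1000 = 4.16 mg
HEPES buffer: C1V1 = C2V2 → 15.9 mM × 355 mL ÷ 1000 mM = 5.64 mL
pyridoxine hydrochloride: 1.01 mg/L × 0.355 L = 0.36 mg
sodium succinate: 9.75 g/L × 0.355 L = 3.46 g
L-glutamine: 7.25 mmol/L × 146.15 g/mol × 0.355 L ÷ 1000 = 0.38 g
sodium citrate dihydrate: 0.328% w/v = 3.28 g/L → 3.28 × 0.355 L = 1.16 g

sodium molybdate dihydrate 4.16 mg; HEPES buffer 5.64 mL; pyridoxine hydrochloride 0.36 mg; sodium succinate 3.46 g; L-glutamine 0.38 g; sodium citrate dihydrate 1.16 g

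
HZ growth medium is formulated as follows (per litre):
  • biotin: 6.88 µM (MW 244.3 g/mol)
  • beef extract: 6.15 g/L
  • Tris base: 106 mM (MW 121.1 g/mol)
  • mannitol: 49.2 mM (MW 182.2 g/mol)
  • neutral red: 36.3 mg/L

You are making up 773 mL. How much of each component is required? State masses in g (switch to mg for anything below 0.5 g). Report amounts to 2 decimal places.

biotin 1.30 mg; beef extract 4.75 g; Tris base 9.92 g; mannitol 6.93 g; neutral red 28.06 mg

Target volume = 773 mL = 0.773 L.
biotin: 6.88 µmol/L × 244.3 g/mol × 0.773 L ÷ 1000 = 1.30 mg
beef extract: 6.15 g/L × 0.773 L = 4.75 g
Tris base: 106 mmol/L × 121.1 g/mol × 0.773 L ÷ 1000 = 9.92 g
mannitol: 49.2 mmol/L × 182.2 g/mol × 0.773 L ÷ 1000 = 6.93 g
neutral red: 36.3 mg/L × 0.773 L = 28.06 mg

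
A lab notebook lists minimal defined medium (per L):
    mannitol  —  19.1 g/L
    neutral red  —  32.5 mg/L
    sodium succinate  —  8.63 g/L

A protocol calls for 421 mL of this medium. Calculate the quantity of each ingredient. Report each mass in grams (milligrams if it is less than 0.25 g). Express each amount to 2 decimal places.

Target volume = 421 mL = 0.421 L.
mannitol: 19.1 g/L × 0.421 L = 8.04 g
neutral red: 32.5 mg/L × 0.421 L = 13.68 mg
sodium succinate: 8.63 g/L × 0.421 L = 3.63 g

mannitol 8.04 g; neutral red 13.68 mg; sodium succinate 3.63 g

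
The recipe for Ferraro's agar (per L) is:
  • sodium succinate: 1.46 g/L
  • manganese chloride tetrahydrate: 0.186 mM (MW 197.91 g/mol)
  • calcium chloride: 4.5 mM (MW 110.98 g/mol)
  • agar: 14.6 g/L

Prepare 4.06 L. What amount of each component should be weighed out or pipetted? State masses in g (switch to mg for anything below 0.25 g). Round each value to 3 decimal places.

sodium succinate 5.928 g; manganese chloride tetrahydrate 149.454 mg; calcium chloride 2.028 g; agar 59.276 g

Working volume: 4.06 L.
sodium succinate: 1.46 g/L × 4.06 L = 5.928 g
manganese chloride tetrahydrate: 0.186 mmol/L × 197.91 mg/mmol × 4.06 L = 149.454 mg
calcium chloride: 4.5 mmol/L × 110.98 g/mol × 4.06 L ÷ 1000 = 2.028 g
agar: 14.6 g/L × 4.06 L = 59.276 g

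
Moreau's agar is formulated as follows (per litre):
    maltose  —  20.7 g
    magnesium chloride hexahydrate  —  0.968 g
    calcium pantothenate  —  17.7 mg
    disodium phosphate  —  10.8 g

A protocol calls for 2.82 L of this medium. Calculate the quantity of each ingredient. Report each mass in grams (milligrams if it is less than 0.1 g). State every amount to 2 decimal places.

Ratio of target to recipe volume: 2820 / 1000 = 2.82.
maltose: 20.7 g × (2820 mL / 1000 mL) = 58.37 g
magnesium chloride hexahydrate: 0.968 g × (2820 mL / 1000 mL) = 2.73 g
calcium pantothenate: 17.7 mg × (2820 mL / 1000 mL) = 49.91 mg
disodium phosphate: 10.8 g × (2820 mL / 1000 mL) = 30.46 g

maltose 58.37 g; magnesium chloride hexahydrate 2.73 g; calcium pantothenate 49.91 mg; disodium phosphate 30.46 g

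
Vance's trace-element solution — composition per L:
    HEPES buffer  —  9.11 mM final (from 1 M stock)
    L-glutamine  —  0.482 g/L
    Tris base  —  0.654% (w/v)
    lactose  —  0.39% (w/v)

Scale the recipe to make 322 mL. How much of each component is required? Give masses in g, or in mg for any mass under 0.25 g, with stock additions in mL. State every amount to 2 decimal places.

Scale factor relative to 1 L: 0.322.
HEPES buffer: dilute stock: 9.11 mM × 322 mL ÷ 1000 mM = 2.93 mL
L-glutamine: 0.482 g/L × 0.322 L = 0.155204 g = 155.20 mg
Tris base: 0.654 g per 100 mL × 322 mL ÷ 100 = 2.11 g
lactose: 0.39% w/v = 3.9 g/L → 3.9 × 0.322 L = 1.26 g

HEPES buffer 2.93 mL; L-glutamine 155.20 mg; Tris base 2.11 g; lactose 1.26 g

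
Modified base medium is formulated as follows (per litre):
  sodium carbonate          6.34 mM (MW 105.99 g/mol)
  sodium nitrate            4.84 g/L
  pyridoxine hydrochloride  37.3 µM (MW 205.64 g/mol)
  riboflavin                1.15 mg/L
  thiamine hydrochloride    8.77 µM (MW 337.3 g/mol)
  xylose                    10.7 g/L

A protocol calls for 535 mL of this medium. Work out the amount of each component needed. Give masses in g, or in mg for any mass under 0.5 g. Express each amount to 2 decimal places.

Working volume: 535 mL = 0.535 L.
sodium carbonate: 6.34 mmol/L × 105.99 mg/mmol × 0.535 L = 359.51 mg
sodium nitrate: 4.84 g/L × 0.535 L = 2.59 g
pyridoxine hydrochloride: 37.3 µmol/L × 205.64 g/mol × 0.535 L ÷ 1000 = 4.10 mg
riboflavin: 1.15 mg/L × 0.535 L = 0.62 mg
thiamine hydrochloride: 8.77 µmol/L × 337.3 g/mol × 0.535 L ÷ 1000 = 1.58 mg
xylose: 10.7 g/L × 0.535 L = 5.72 g

sodium carbonate 359.51 mg; sodium nitrate 2.59 g; pyridoxine hydrochloride 4.10 mg; riboflavin 0.62 mg; thiamine hydrochloride 1.58 mg; xylose 5.72 g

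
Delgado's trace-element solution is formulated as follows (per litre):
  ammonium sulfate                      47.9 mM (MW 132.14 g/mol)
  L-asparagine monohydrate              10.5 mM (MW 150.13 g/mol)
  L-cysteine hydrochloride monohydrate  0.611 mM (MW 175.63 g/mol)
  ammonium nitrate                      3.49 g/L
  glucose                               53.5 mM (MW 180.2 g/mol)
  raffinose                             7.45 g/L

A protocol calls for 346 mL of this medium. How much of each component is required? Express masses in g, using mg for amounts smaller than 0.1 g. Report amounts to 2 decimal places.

Scale factor relative to 1 L: 0.346.
ammonium sulfate: 47.9 mmol/L × 132.14 g/mol × 0.346 L ÷ 1000 = 2.19 g
L-asparagine monohydrate: 10.5 mmol/L × 150.13 g/mol × 0.346 L ÷ 1000 = 0.55 g
L-cysteine hydrochloride monohydrate: 0.611 mmol/L × 175.63 mg/mmol × 0.346 L = 37.13 mg
ammonium nitrate: 3.49 g/L × 0.346 L = 1.21 g
glucose: 53.5 mmol/L × 180.2 g/mol × 0.346 L ÷ 1000 = 3.34 g
raffinose: 7.45 g/L × 0.346 L = 2.58 g

ammonium sulfate 2.19 g; L-asparagine monohydrate 0.55 g; L-cysteine hydrochloride monohydrate 37.13 mg; ammonium nitrate 1.21 g; glucose 3.34 g; raffinose 2.58 g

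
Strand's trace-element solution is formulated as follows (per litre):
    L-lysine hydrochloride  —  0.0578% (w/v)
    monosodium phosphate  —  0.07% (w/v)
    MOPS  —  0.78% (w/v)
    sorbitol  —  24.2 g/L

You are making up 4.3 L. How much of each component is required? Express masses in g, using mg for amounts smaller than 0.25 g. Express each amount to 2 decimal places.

L-lysine hydrochloride 2.49 g; monosodium phosphate 3.01 g; MOPS 33.54 g; sorbitol 104.06 g

Scale factor relative to 1 L: 4.3.
L-lysine hydrochloride: 0.0578 g per 100 mL × 4300 mL ÷ 100 = 2.49 g
monosodium phosphate: 0.07 g per 100 mL × 4300 mL ÷ 100 = 3.01 g
MOPS: 0.78% w/v = 7.8 g/L → 7.8 × 4.3 L = 33.54 g
sorbitol: 24.2 g/L × 4.3 L = 104.06 g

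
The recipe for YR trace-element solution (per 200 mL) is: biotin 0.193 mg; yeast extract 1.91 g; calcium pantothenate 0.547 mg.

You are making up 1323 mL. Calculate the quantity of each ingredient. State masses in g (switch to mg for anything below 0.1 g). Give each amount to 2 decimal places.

biotin 1.28 mg; yeast extract 12.63 g; calcium pantothenate 3.62 mg

Ratio of target to recipe volume: 1323 / 200 = 6.615.
biotin: 0.193 mg × (1323 mL / 200 mL) = 1.28 mg
yeast extract: 1.91 g × (1323 mL / 200 mL) = 12.63 g
calcium pantothenate: 0.547 mg × (1323 mL / 200 mL) = 3.62 mg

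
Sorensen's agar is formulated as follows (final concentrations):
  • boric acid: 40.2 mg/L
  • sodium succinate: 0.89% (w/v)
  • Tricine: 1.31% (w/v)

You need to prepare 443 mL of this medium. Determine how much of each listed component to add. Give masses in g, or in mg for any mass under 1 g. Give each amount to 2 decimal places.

boric acid 17.81 mg; sodium succinate 3.94 g; Tricine 5.80 g

Scale factor relative to 1 L: 0.443.
boric acid: 40.2 mg/L × 0.443 L = 17.81 mg
sodium succinate: 0.89 g per 100 mL × 443 mL ÷ 100 = 3.94 g
Tricine: 1.31% w/v = 13.1 g/L → 13.1 × 0.443 L = 5.80 g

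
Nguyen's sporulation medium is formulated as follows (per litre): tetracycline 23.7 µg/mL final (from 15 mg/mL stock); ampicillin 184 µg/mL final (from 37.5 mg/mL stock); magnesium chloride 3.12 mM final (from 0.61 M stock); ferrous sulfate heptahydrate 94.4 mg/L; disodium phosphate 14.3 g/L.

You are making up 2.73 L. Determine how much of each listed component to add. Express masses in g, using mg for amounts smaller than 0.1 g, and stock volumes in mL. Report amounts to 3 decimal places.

tetracycline 4.313 mL; ampicillin 13.395 mL; magnesium chloride 13.963 mL; ferrous sulfate heptahydrate 0.258 g; disodium phosphate 39.039 g

Scale factor relative to 1 L: 2.73.
tetracycline: C1V1 = C2V2 → 23.7 µg/mL × 2730 mL ÷ 15000 µg/mL = 4.313 mL
ampicillin: C1V1 = C2V2 → 184 µg/mL × 2730 mL ÷ 37500 µg/mL = 13.395 mL
magnesium chloride: C1V1 = C2V2 → 3.12 mM × 2730 mL ÷ 610 mM = 13.963 mL
ferrous sulfate heptahydrate: 94.4 mg/L × 2.73 L = 257.712 mg = 0.258 g
disodium phosphate: 14.3 g/L × 2.73 L = 39.039 g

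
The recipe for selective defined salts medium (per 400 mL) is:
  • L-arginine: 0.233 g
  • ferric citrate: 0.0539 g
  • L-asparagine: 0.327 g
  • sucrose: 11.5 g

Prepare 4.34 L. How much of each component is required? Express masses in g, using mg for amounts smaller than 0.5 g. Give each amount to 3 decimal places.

Ratio of target to recipe volume: 4340 / 400 = 10.85.
L-arginine: 0.233 g × (4340 mL / 400 mL) = 2.528 g
ferric citrate: 0.0539 g × (4340 mL / 400 mL) = 0.585 g
L-asparagine: 0.327 g × (4340 mL / 400 mL) = 3.548 g
sucrose: 11.5 g × (4340 mL / 400 mL) = 124.775 g

L-arginine 2.528 g; ferric citrate 0.585 g; L-asparagine 3.548 g; sucrose 124.775 g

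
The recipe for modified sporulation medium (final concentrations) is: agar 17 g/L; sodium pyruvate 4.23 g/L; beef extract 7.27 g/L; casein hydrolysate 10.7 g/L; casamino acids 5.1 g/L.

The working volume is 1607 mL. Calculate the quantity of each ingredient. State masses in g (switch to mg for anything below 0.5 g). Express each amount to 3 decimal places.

agar 27.319 g; sodium pyruvate 6.798 g; beef extract 11.683 g; casein hydrolysate 17.195 g; casamino acids 8.196 g

Scale factor relative to 1 L: 1.607.
agar: 17 g/L × 1.607 L = 27.319 g
sodium pyruvate: 4.23 g/L × 1.607 L = 6.798 g
beef extract: 7.27 g/L × 1.607 L = 11.683 g
casein hydrolysate: 10.7 g/L × 1.607 L = 17.195 g
casamino acids: 5.1 g/L × 1.607 L = 8.196 g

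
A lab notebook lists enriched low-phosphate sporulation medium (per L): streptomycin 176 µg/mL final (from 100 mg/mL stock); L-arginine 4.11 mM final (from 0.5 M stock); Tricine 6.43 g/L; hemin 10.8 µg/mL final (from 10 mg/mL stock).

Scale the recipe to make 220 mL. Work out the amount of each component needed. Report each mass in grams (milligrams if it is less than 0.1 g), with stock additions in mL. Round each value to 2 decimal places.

Scale factor relative to 1 L: 0.22.
streptomycin: dilute stock: 176 µg/mL × 220 mL ÷ 100000 µg/mL = 0.39 mL
L-arginine: V = C2·V2/C1 = 4.11 mM × 220 mL ÷ 500 mM = 1.81 mL
Tricine: 6.43 g/L × 0.22 L = 1.41 g
hemin: C1V1 = C2V2 → 10.8 µg/mL × 220 mL ÷ 10000 µg/mL = 0.24 mL

streptomycin 0.39 mL; L-arginine 1.81 mL; Tricine 1.41 g; hemin 0.24 mL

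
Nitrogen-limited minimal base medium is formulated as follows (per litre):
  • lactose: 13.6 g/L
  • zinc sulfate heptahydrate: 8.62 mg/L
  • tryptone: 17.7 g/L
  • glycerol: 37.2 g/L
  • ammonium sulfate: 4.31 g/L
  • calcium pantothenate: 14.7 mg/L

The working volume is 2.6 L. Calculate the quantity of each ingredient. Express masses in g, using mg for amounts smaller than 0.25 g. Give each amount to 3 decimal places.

Working volume: 2.6 L.
lactose: 13.6 g/L × 2.6 L = 35.360 g
zinc sulfate heptahydrate: 8.62 mg/L × 2.6 L = 22.412 mg
tryptone: 17.7 g/L × 2.6 L = 46.020 g
glycerol: 37.2 g/L × 2.6 L = 96.720 g
ammonium sulfate: 4.31 g/L × 2.6 L = 11.206 g
calcium pantothenate: 14.7 mg/L × 2.6 L = 38.220 mg

lactose 35.360 g; zinc sulfate heptahydrate 22.412 mg; tryptone 46.020 g; glycerol 96.720 g; ammonium sulfate 11.206 g; calcium pantothenate 38.220 mg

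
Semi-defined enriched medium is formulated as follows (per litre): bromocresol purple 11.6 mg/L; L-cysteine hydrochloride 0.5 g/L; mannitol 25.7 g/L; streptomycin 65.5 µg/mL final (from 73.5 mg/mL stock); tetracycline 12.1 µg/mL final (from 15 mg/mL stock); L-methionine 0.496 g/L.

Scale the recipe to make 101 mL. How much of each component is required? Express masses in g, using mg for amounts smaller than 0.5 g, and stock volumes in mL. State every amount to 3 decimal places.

bromocresol purple 1.172 mg; L-cysteine hydrochloride 50.500 mg; mannitol 2.596 g; streptomycin 0.090 mL; tetracycline 0.081 mL; L-methionine 50.096 mg

Working volume: 101 mL = 0.101 L.
bromocresol purple: 11.6 mg/L × 0.101 L = 1.172 mg
L-cysteine hydrochloride: 0.5 g/L × 0.101 L = 0.0505 g = 50.500 mg
mannitol: 25.7 g/L × 0.101 L = 2.596 g
streptomycin: C1V1 = C2V2 → 65.5 µg/mL × 101 mL ÷ 73500 µg/mL = 0.090 mL
tetracycline: C1V1 = C2V2 → 12.1 µg/mL × 101 mL ÷ 15000 µg/mL = 0.081 mL
L-methionine: 0.496 g/L × 0.101 L = 0.050096 g = 50.096 mg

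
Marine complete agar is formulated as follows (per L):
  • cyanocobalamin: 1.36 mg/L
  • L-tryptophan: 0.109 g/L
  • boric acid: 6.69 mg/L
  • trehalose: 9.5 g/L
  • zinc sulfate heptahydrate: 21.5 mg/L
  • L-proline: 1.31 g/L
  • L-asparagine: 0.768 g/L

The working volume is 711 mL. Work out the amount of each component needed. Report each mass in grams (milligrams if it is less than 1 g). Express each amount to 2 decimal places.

Target volume = 711 mL = 0.711 L.
cyanocobalamin: 1.36 mg/L × 0.711 L = 0.97 mg
L-tryptophan: 0.109 g/L × 0.711 L = 0.077499 g = 77.50 mg
boric acid: 6.69 mg/L × 0.711 L = 4.76 mg
trehalose: 9.5 g/L × 0.711 L = 6.75 g
zinc sulfate heptahydrate: 21.5 mg/L × 0.711 L = 15.29 mg
L-proline: 1.31 g/L × 0.711 L = 0.93141 g = 931.41 mg
L-asparagine: 0.768 g/L × 0.711 L = 0.546048 g = 546.05 mg

cyanocobalamin 0.97 mg; L-tryptophan 77.50 mg; boric acid 4.76 mg; trehalose 6.75 g; zinc sulfate heptahydrate 15.29 mg; L-proline 931.41 mg; L-asparagine 546.05 mg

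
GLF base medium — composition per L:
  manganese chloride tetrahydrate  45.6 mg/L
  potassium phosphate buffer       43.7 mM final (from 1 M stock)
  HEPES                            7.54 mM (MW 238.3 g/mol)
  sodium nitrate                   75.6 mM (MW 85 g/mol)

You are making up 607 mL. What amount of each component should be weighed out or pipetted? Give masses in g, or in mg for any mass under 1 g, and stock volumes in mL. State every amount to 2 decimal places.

Working volume: 607 mL = 0.607 L.
manganese chloride tetrahydrate: 45.6 mg/L × 0.607 L = 27.68 mg
potassium phosphate buffer: C1V1 = C2V2 → 43.7 mM × 607 mL ÷ 1000 mM = 26.53 mL
HEPES: 7.54 mmol/L × 238.3 g/mol × 0.607 L ÷ 1000 = 1.09 g
sodium nitrate: 75.6 mmol/L × 85 g/mol × 0.607 L ÷ 1000 = 3.90 g

manganese chloride tetrahydrate 27.68 mg; potassium phosphate buffer 26.53 mL; HEPES 1.09 g; sodium nitrate 3.90 g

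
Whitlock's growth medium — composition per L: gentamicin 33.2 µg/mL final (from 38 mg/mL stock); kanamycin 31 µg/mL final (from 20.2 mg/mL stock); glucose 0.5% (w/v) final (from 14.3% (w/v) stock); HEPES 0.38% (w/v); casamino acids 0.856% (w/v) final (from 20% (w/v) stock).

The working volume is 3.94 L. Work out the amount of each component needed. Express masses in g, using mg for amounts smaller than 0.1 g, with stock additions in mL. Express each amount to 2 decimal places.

gentamicin 3.44 mL; kanamycin 6.05 mL; glucose 137.76 mL; HEPES 14.97 g; casamino acids 168.63 mL

Working volume: 3.94 L.
gentamicin: V = C2·V2/C1 = 33.2 µg/mL × 3940 mL ÷ 38000 µg/mL = 3.44 mL
kanamycin: dilute stock: 31 µg/mL × 3940 mL ÷ 20200 µg/mL = 6.05 mL
glucose: V = C2·V2/C1 = 0.5% ÷ 14.3% × 3940 mL = 137.76 mL
HEPES: 0.38 g per 100 mL × 3940 mL ÷ 100 = 14.97 g
casamino acids: dilute stock: 0.856% ÷ 20% × 3940 mL = 168.63 mL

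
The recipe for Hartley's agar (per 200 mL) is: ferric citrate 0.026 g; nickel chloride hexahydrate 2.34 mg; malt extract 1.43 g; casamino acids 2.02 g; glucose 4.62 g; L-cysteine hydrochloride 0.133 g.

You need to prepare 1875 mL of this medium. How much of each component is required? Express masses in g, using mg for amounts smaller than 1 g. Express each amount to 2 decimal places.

Ratio of target to recipe volume: 1875 / 200 = 9.375.
ferric citrate: 0.026 g × (1875 mL / 200 mL) = 0.24375 g = 243.75 mg
nickel chloride hexahydrate: 2.34 mg × (1875 mL / 200 mL) = 21.94 mg
malt extract: 1.43 g × (1875 mL / 200 mL) = 13.41 g
casamino acids: 2.02 g × (1875 mL / 200 mL) = 18.94 g
glucose: 4.62 g × (1875 mL / 200 mL) = 43.31 g
L-cysteine hydrochloride: 0.133 g × (1875 mL / 200 mL) = 1.25 g

ferric citrate 243.75 mg; nickel chloride hexahydrate 21.94 mg; malt extract 13.41 g; casamino acids 18.94 g; glucose 43.31 g; L-cysteine hydrochloride 1.25 g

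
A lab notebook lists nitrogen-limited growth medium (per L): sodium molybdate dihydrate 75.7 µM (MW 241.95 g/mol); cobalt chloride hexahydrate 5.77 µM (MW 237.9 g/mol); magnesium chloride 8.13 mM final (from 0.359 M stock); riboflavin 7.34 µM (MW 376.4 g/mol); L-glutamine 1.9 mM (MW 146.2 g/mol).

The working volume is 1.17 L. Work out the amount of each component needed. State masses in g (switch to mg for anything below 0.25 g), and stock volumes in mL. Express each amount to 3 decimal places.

sodium molybdate dihydrate 21.429 mg; cobalt chloride hexahydrate 1.606 mg; magnesium chloride 26.496 mL; riboflavin 3.232 mg; L-glutamine 0.325 g

Scale factor relative to 1 L: 1.17.
sodium molybdate dihydrate: 75.7 µmol/L × 241.95 g/mol × 1.17 L ÷ 1000 = 21.429 mg
cobalt chloride hexahydrate: 5.77 µmol/L × 237.9 g/mol × 1.17 L ÷ 1000 = 1.606 mg
magnesium chloride: V = C2·V2/C1 = 8.13 mM × 1170 mL ÷ 359 mM = 26.496 mL
riboflavin: 7.34 µmol/L × 376.4 g/mol × 1.17 L ÷ 1000 = 3.232 mg
L-glutamine: 1.9 mmol/L × 146.2 g/mol × 1.17 L ÷ 1000 = 0.325 g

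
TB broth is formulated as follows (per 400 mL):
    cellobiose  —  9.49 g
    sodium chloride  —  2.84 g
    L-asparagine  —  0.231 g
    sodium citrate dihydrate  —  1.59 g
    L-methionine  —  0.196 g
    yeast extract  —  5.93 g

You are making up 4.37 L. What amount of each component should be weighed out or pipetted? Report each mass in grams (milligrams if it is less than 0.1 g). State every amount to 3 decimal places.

Ratio of target to recipe volume: 4370 / 400 = 10.925.
cellobiose: 9.49 g × (4370 mL / 400 mL) = 103.678 g
sodium chloride: 2.84 g × (4370 mL / 400 mL) = 31.027 g
L-asparagine: 0.231 g × (4370 mL / 400 mL) = 2.524 g
sodium citrate dihydrate: 1.59 g × (4370 mL / 400 mL) = 17.371 g
L-methionine: 0.196 g × (4370 mL / 400 mL) = 2.141 g
yeast extract: 5.93 g × (4370 mL / 400 mL) = 64.785 g

cellobiose 103.678 g; sodium chloride 31.027 g; L-asparagine 2.524 g; sodium citrate dihydrate 17.371 g; L-methionine 2.141 g; yeast extract 64.785 g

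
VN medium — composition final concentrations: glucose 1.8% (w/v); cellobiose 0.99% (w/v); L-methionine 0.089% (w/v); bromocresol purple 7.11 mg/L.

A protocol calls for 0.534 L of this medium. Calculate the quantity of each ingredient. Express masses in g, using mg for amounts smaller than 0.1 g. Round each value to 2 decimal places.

Scale factor relative to 1 L: 0.534.
glucose: 1.8% w/v = 18 g/L → 18 × 0.534 L = 9.61 g
cellobiose: 0.99 g per 100 mL × 534 mL ÷ 100 = 5.29 g
L-methionine: 0.089% w/v = 0.89 g/L → 0.89 × 0.534 L = 0.48 g
bromocresol purple: 7.11 mg/L × 0.534 L = 3.80 mg

glucose 9.61 g; cellobiose 5.29 g; L-methionine 0.48 g; bromocresol purple 3.80 mg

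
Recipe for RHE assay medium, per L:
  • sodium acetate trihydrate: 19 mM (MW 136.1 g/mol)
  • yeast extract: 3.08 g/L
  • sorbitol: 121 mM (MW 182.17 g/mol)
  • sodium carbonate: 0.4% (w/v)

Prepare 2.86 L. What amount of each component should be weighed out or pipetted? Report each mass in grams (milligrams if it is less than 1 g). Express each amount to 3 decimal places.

sodium acetate trihydrate 7.396 g; yeast extract 8.809 g; sorbitol 63.042 g; sodium carbonate 11.440 g

Working volume: 2.86 L.
sodium acetate trihydrate: 19 mmol/L × 136.1 g/mol × 2.86 L ÷ 1000 = 7.396 g
yeast extract: 3.08 g/L × 2.86 L = 8.809 g
sorbitol: 121 mmol/L × 182.17 g/mol × 2.86 L ÷ 1000 = 63.042 g
sodium carbonate: 0.4% w/v = 4 g/L → 4 × 2.86 L = 11.440 g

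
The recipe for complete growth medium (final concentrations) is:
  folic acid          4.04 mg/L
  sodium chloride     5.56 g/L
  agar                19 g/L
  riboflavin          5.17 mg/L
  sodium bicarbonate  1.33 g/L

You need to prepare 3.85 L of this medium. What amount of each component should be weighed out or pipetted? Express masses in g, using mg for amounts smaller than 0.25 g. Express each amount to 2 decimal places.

Working volume: 3.85 L.
folic acid: 4.04 mg/L × 3.85 L = 15.55 mg
sodium chloride: 5.56 g/L × 3.85 L = 21.41 g
agar: 19 g/L × 3.85 L = 73.15 g
riboflavin: 5.17 mg/L × 3.85 L = 19.90 mg
sodium bicarbonate: 1.33 g/L × 3.85 L = 5.12 g

folic acid 15.55 mg; sodium chloride 21.41 g; agar 73.15 g; riboflavin 19.90 mg; sodium bicarbonate 5.12 g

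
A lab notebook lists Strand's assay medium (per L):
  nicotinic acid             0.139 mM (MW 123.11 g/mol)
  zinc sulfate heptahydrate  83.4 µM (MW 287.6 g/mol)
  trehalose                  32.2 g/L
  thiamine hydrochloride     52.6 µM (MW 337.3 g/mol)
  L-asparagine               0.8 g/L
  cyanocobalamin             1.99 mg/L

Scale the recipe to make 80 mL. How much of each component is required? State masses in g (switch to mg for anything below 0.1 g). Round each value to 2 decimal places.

nicotinic acid 1.37 mg; zinc sulfate heptahydrate 1.92 mg; trehalose 2.58 g; thiamine hydrochloride 1.42 mg; L-asparagine 64.00 mg; cyanocobalamin 0.16 mg

Target volume = 80 mL = 0.08 L.
nicotinic acid: 0.139 mmol/L × 123.11 mg/mmol × 0.08 L = 1.37 mg
zinc sulfate heptahydrate: 83.4 µmol/L × 287.6 g/mol × 0.08 L ÷ 1000 = 1.92 mg
trehalose: 32.2 g/L × 0.08 L = 2.58 g
thiamine hydrochloride: 52.6 µmol/L × 337.3 g/mol × 0.08 L ÷ 1000 = 1.42 mg
L-asparagine: 0.8 g/L × 0.08 L = 0.064 g = 64.00 mg
cyanocobalamin: 1.99 mg/L × 0.08 L = 0.16 mg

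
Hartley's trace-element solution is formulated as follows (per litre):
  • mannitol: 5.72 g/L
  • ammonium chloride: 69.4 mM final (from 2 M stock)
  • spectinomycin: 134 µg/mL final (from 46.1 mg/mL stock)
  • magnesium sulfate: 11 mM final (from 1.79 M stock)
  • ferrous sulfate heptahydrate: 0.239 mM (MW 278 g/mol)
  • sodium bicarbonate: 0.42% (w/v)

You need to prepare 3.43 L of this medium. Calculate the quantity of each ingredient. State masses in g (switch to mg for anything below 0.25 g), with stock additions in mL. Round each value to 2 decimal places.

Working volume: 3.43 L.
mannitol: 5.72 g/L × 3.43 L = 19.62 g
ammonium chloride: C1V1 = C2V2 → 69.4 mM × 3430 mL ÷ 2000 mM = 119.02 mL
spectinomycin: C1V1 = C2V2 → 134 µg/mL × 3430 mL ÷ 46100 µg/mL = 9.97 mL
magnesium sulfate: dilute stock: 11 mM × 3430 mL ÷ 1790 mM = 21.08 mL
ferrous sulfate heptahydrate: 0.239 mmol/L × 278 mg/mmol × 3.43 L = 227.90 mg
sodium bicarbonate: 0.42% w/v = 4.2 g/L → 4.2 × 3.43 L = 14.41 g

mannitol 19.62 g; ammonium chloride 119.02 mL; spectinomycin 9.97 mL; magnesium sulfate 21.08 mL; ferrous sulfate heptahydrate 227.90 mg; sodium bicarbonate 14.41 g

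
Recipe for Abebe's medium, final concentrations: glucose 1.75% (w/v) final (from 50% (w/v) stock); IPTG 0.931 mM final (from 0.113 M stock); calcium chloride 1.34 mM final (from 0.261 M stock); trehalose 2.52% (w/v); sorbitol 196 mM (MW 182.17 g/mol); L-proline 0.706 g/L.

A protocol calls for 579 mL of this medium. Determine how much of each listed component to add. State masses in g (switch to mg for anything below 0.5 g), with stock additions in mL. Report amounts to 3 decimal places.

glucose 20.265 mL; IPTG 4.770 mL; calcium chloride 2.973 mL; trehalose 14.591 g; sorbitol 20.673 g; L-proline 408.774 mg

Scale factor relative to 1 L: 0.579.
glucose: C1V1 = C2V2 → 1.75% ÷ 50% × 579 mL = 20.265 mL
IPTG: dilute stock: 0.931 mM × 579 mL ÷ 113 mM = 4.770 mL
calcium chloride: dilute stock: 1.34 mM × 579 mL ÷ 261 mM = 2.973 mL
trehalose: 2.52 g per 100 mL × 579 mL ÷ 100 = 14.591 g
sorbitol: 196 mmol/L × 182.17 g/mol × 0.579 L ÷ 1000 = 20.673 g
L-proline: 0.706 g/L × 0.579 L = 0.408774 g = 408.774 mg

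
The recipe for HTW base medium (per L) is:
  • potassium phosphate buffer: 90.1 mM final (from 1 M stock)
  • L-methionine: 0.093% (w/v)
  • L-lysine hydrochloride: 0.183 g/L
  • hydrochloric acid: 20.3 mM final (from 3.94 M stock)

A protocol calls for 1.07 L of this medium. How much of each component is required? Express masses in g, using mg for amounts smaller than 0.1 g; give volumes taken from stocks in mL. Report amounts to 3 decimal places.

potassium phosphate buffer 96.407 mL; L-methionine 0.995 g; L-lysine hydrochloride 0.196 g; hydrochloric acid 5.513 mL

Scale factor relative to 1 L: 1.07.
potassium phosphate buffer: V = C2·V2/C1 = 90.1 mM × 1070 mL ÷ 1000 mM = 96.407 mL
L-methionine: 0.093% w/v = 0.93 g/L → 0.93 × 1.07 L = 0.995 g
L-lysine hydrochloride: 0.183 g/L × 1.07 L = 0.196 g
hydrochloric acid: V = C2·V2/C1 = 20.3 mM × 1070 mL ÷ 3940 mM = 5.513 mL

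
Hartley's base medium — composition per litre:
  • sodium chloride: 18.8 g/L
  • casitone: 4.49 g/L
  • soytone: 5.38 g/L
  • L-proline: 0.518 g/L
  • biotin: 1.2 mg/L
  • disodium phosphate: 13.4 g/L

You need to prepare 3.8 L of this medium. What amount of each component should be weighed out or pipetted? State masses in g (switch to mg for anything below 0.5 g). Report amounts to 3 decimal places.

sodium chloride 71.440 g; casitone 17.062 g; soytone 20.444 g; L-proline 1.968 g; biotin 4.560 mg; disodium phosphate 50.920 g

Working volume: 3.8 L.
sodium chloride: 18.8 g/L × 3.8 L = 71.440 g
casitone: 4.49 g/L × 3.8 L = 17.062 g
soytone: 5.38 g/L × 3.8 L = 20.444 g
L-proline: 0.518 g/L × 3.8 L = 1.968 g
biotin: 1.2 mg/L × 3.8 L = 4.560 mg
disodium phosphate: 13.4 g/L × 3.8 L = 50.920 g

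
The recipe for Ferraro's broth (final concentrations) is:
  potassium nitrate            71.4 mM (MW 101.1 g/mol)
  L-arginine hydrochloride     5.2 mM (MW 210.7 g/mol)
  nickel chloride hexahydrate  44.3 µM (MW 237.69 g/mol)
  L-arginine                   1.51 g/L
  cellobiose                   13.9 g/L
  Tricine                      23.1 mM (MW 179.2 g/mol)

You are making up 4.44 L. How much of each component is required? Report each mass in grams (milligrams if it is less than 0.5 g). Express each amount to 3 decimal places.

Working volume: 4.44 L.
potassium nitrate: 71.4 mmol/L × 101.1 g/mol × 4.44 L ÷ 1000 = 32.050 g
L-arginine hydrochloride: 5.2 mmol/L × 210.7 g/mol × 4.44 L ÷ 1000 = 4.865 g
nickel chloride hexahydrate: 44.3 µmol/L × 237.69 g/mol × 4.44 L ÷ 1000 = 46.752 mg
L-arginine: 1.51 g/L × 4.44 L = 6.704 g
cellobiose: 13.9 g/L × 4.44 L = 61.716 g
Tricine: 23.1 mmol/L × 179.2 g/mol × 4.44 L ÷ 1000 = 18.379 g

potassium nitrate 32.050 g; L-arginine hydrochloride 4.865 g; nickel chloride hexahydrate 46.752 mg; L-arginine 6.704 g; cellobiose 61.716 g; Tricine 18.379 g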